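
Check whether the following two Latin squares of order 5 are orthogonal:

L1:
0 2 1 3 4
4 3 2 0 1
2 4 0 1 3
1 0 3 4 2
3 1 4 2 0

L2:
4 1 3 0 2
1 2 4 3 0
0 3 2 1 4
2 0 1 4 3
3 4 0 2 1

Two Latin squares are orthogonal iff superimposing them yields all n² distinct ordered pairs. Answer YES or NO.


Form the n² = 25 superimposed pairs (L1[i][j], L2[i][j]), row by row (rows and columns indexed from 0):
row 0: (0,4) (2,1) (1,3) (3,0) (4,2)
row 1: (4,1) (3,2) (2,4) (0,3) (1,0)
row 2: (2,0) (4,3) (0,2) (1,1) (3,4)
row 3: (1,2) (0,0) (3,1) (4,4) (2,3)
row 4: (3,3) (1,4) (4,0) (2,2) (0,1)
Orthogonality requires all 25 pairs distinct.
Check by first coordinate: for each symbol s of L1, list the L2 entries in the n cells where L1 = s; they must all differ.
  L1 = 0: L2 entries (in reading order) 4, 3, 2, 0, 1 — all 5 distinct ✓
  L1 = 1: L2 entries (in reading order) 3, 0, 1, 2, 4 — all 5 distinct ✓
  L1 = 2: L2 entries (in reading order) 1, 4, 0, 3, 2 — all 5 distinct ✓
  L1 = 3: L2 entries (in reading order) 0, 2, 4, 1, 3 — all 5 distinct ✓
  L1 = 4: L2 entries (in reading order) 2, 1, 3, 4, 0 — all 5 distinct ✓
Every symbol of L1 meets every symbol of L2 exactly once, so all 25 pairs are distinct (25 of 25).
Conclusion: YES.

YES


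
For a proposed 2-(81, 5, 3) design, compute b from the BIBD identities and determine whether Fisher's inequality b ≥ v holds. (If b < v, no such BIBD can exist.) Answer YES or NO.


r = λ(v − 1)/(k − 1) = 3·80/4 = 60.
b = vr/k = 81·60/5 = 972.
Fisher's inequality: b ≥ v ⇔ 972 ≥ 81? YES.

YES


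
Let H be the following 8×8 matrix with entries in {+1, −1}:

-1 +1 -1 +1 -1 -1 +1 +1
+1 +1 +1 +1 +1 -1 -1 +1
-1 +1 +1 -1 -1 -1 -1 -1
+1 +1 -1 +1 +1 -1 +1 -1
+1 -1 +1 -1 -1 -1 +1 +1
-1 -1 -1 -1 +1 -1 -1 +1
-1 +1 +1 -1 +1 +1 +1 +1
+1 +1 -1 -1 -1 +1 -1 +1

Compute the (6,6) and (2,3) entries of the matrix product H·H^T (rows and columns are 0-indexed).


Row 2 of H: [-1, 1, 1, -1, -1, -1, -1, -1].
Row 3 of H: [1, 1, -1, 1, 1, -1, 1, -1].
Row 6 of H: [-1, 1, 1, -1, 1, 1, 1, 1].
(H·H^T)[6][6] = Σ_j H[6][j]·H[6][j] = (-1)² + (1)² + (1)² + (-1)² + (1)² + (1)² + (1)² + (1)² = 1 + 1 + 1 + 1 + 1 + 1 + 1 + 1 = 8.
(H·H^T)[2][3] = Σ_j H[2][j]·H[3][j] = (-1)·(1) + (1)·(1) + (1)·(-1) + (-1)·(1) + (-1)·(1) + (-1)·(-1) + (-1)·(1) + (-1)·(-1) = -1 + 1 + -1 + -1 + -1 + 1 + -1 + 1 = -2.
Rows 2 and 3 are not orthogonal (dot product = -2 ≠ 0), so H is not a Hadamard matrix.

(6,6) entry = 8; (2,3) entry = -2.


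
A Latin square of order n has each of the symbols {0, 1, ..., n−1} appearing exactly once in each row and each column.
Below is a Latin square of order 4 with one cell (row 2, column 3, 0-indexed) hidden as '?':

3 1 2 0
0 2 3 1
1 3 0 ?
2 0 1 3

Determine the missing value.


Row 2 contains symbols [0, 1, 3] — missing [2].
Column 3 contains symbols [0, 1, 3] — missing [2].
The missing symbol must appear in both missing sets; intersection = [2].
Therefore the hidden value is 2.

Missing value = 2.


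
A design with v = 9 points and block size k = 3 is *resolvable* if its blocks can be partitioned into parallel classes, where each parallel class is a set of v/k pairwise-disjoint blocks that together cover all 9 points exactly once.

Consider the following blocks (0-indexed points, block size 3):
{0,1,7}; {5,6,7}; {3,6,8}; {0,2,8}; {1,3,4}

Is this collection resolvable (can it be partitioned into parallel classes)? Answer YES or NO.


v = 9, block size k = 3, number of blocks = 5.
For resolvability, blocks must partition into parallel classes of size v/k = 3.
Total blocks must therefore be a multiple of 3: 5 = 3·1 + 2 ⇒ not divisible ✗.
Resolvable? NO.

NO


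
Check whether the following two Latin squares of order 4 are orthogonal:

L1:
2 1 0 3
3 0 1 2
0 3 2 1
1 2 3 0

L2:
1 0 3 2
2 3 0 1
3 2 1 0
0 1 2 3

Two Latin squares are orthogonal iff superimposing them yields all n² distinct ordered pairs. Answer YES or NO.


Form the n² = 16 superimposed pairs (L1[i][j], L2[i][j]), row by row (rows and columns indexed from 0):
row 0: (2,1) (1,0) (0,3) (3,2)
row 1: (3,2) (0,3) (1,0) (2,1)
row 2: (0,3) (3,2) (2,1) (1,0)
row 3: (1,0) (2,1) (3,2) (0,3)
Orthogonality requires all 16 pairs distinct.
But the pair (3,2) repeats: cell (0,3) has L1 = 3, L2 = 2, and cell (1,0) has L1 = 3, L2 = 2.
A repeated pair means some other pair never occurs (only 4 distinct pairs out of 16), so the squares are not orthogonal.
Conclusion: NO.

NO


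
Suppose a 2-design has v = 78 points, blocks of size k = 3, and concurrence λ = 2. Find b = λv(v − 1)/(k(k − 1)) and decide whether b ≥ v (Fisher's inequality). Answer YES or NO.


r = λ(v − 1)/(k − 1) = 2·77/2 = 77.
b = vr/k = 78·77/3 = 2002.
Fisher's inequality: b ≥ v ⇔ 2002 ≥ 78? YES.

YES


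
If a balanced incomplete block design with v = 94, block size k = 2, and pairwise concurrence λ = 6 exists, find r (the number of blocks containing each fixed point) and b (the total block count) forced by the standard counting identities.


Any 2-(v, k, λ) BIBD satisfies two necessary conditions:
  (i)  Each point sits in r blocks, and counting incidences through any fixed point gives r(k − 1) = λ(v − 1), so r = λ(v − 1)/(k − 1).
  (ii) Total incidences bk = vr, so b = vr/k.
Step 1: r = λ(v − 1)/(k − 1) = 6·(94 − 1)/(2 − 1) = 6·93/1 = 558/1 = 558.
Step 2: b = vr/k = 94·558/2 = 52452/2 = 26226.
Check integrality: r = 558 ∈ Z ✓, b = 26226 ∈ Z ✓.
(These identities are necessary conditions: they determine r and b for any design with these parameters, but do not by themselves prove that one exists.)

r = 558, b = 26226.


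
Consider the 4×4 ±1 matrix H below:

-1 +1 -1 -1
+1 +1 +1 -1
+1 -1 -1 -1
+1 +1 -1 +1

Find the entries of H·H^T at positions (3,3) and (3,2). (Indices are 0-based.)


Row 2 of H: [1, -1, -1, -1].
Row 3 of H: [1, 1, -1, 1].
(H·H^T)[3][3] = Σ_j H[3][j]·H[3][j] = (1)² + (1)² + (-1)² + (1)² = 1 + 1 + 1 + 1 = 4.
(H·H^T)[3][2] = Σ_j H[3][j]·H[2][j] = (1)·(1) + (1)·(-1) + (-1)·(-1) + (1)·(-1) = 1 + -1 + 1 + -1 = 0.
So rows 3 and 2 are orthogonal; the diagonal entry equals n = 4.

(3,3) entry = 4; (3,2) entry = 0.


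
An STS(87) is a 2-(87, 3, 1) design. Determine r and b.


An STS(v) is a 2-(v, 3, 1) BIBD: block size k = 3, λ = 1.
Replication: r(k − 1) = λ(v − 1) ⇒ r·2 = 87 − 1 = 86 ⇒ r = 43.
Block count: b = v(v − 1)/6 = 87·86/6 = 7482/6 = 1247.

r = 43, b = 1247.


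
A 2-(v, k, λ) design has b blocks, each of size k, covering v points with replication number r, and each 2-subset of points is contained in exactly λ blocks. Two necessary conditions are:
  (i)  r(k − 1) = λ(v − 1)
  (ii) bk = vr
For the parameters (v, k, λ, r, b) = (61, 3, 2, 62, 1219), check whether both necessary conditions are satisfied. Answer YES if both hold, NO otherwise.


Condition (i): r(k − 1) = 62·2 = 124; λ(v − 1) = 2·60 = 120. Match? NO.
Condition (ii): bk = 1219·3 = 3657; vr = 61·62 = 3782. Match? NO.
Both conditions hold? NO.

NO


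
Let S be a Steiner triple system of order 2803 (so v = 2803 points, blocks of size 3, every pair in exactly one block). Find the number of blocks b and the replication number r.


An STS(v) is a 2-(v, 3, 1) BIBD: block size k = 3, λ = 1.
Replication: r(k − 1) = λ(v − 1) ⇒ r·2 = 2803 − 1 = 2802 ⇒ r = 1401.
Block count: bk = vr ⇒ b·3 = 2803·1401 = 3927003 ⇒ b = 1309001.
(Check via b = v(v − 1)/6 = 2803·2802/6 = 7854006/6 = 1309001.)

r = 1401, b = 1309001.


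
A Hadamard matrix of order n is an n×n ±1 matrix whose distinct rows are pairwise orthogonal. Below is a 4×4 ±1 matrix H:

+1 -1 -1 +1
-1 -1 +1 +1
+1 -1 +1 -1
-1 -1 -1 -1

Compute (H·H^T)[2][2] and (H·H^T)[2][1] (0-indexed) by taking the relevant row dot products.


Row 1 of H: [-1, -1, 1, 1].
Row 2 of H: [1, -1, 1, -1].
(H·H^T)[2][2] = Σ_j H[2][j]·H[2][j] = (1)² + (-1)² + (1)² + (-1)² = 1 + 1 + 1 + 1 = 4.
(H·H^T)[2][1] = Σ_j H[2][j]·H[1][j] = (1)·(-1) + (-1)·(-1) + (1)·(1) + (-1)·(1) = -1 + 1 + 1 + -1 = 0.
So rows 2 and 1 are orthogonal; the diagonal entry equals n = 4.

(2,2) entry = 4; (2,1) entry = 0.


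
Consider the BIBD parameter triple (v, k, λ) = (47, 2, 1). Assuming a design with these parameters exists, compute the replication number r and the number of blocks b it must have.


Any 2-(v, k, λ) BIBD satisfies two necessary conditions:
  (i)  Each point sits in r blocks, and counting incidences through any fixed point gives r(k − 1) = λ(v − 1), so r = λ(v − 1)/(k − 1).
  (ii) Total incidences bk = vr, so b = vr/k.
Step 1: r = λ(v − 1)/(k − 1) = 1·(47 − 1)/(2 − 1) = 1·46/1 = 46/1 = 46.
Step 2: b = vr/k = 47·46/2 = 2162/2 = 1081.
Check integrality: r = 46 ∈ Z ✓, b = 1081 ∈ Z ✓.
(These identities are necessary conditions: they determine r and b for any design with these parameters, but do not by themselves prove that one exists.)

r = 46, b = 1081.


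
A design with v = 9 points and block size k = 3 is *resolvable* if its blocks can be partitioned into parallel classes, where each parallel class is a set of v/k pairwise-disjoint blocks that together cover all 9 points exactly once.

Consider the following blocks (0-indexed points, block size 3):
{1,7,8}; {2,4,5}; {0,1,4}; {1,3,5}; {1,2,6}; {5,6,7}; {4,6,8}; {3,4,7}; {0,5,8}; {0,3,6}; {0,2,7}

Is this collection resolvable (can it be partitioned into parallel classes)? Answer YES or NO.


v = 9, block size k = 3, number of blocks = 11.
For resolvability, blocks must partition into parallel classes of size v/k = 3.
Total blocks must therefore be a multiple of 3: 11 = 3·3 + 2 ⇒ not divisible ✗.
Resolvable? NO.

NO


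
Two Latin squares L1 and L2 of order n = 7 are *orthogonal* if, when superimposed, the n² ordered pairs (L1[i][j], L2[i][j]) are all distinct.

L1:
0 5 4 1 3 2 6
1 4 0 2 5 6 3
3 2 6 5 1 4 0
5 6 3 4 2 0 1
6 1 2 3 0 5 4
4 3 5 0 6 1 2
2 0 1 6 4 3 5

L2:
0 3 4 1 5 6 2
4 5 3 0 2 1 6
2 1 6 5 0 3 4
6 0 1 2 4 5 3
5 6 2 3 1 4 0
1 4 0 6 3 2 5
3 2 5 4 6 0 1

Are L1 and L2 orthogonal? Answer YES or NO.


Form the n² = 49 superimposed pairs (L1[i][j], L2[i][j]), row by row (rows and columns indexed from 0):
row 0: (0,0) (5,3) (4,4) (1,1) (3,5) (2,6) (6,2)
row 1: (1,4) (4,5) (0,3) (2,0) (5,2) (6,1) (3,6)
row 2: (3,2) (2,1) (6,6) (5,5) (1,0) (4,3) (0,4)
row 3: (5,6) (6,0) (3,1) (4,2) (2,4) (0,5) (1,3)
row 4: (6,5) (1,6) (2,2) (3,3) (0,1) (5,4) (4,0)
row 5: (4,1) (3,4) (5,0) (0,6) (6,3) (1,2) (2,5)
row 6: (2,3) (0,2) (1,5) (6,4) (4,6) (3,0) (5,1)
Orthogonality requires all 49 pairs distinct.
Check by first coordinate: for each symbol s of L1, list the L2 entries in the n cells where L1 = s; they must all differ.
  L1 = 0: L2 entries (in reading order) 0, 3, 4, 5, 1, 6, 2 — all 7 distinct ✓
  L1 = 1: L2 entries (in reading order) 1, 4, 0, 3, 6, 2, 5 — all 7 distinct ✓
  L1 = 2: L2 entries (in reading order) 6, 0, 1, 4, 2, 5, 3 — all 7 distinct ✓
  L1 = 3: L2 entries (in reading order) 5, 6, 2, 1, 3, 4, 0 — all 7 distinct ✓
  L1 = 4: L2 entries (in reading order) 4, 5, 3, 2, 0, 1, 6 — all 7 distinct ✓
  L1 = 5: L2 entries (in reading order) 3, 2, 5, 6, 4, 0, 1 — all 7 distinct ✓
  L1 = 6: L2 entries (in reading order) 2, 1, 6, 0, 5, 3, 4 — all 7 distinct ✓
Every symbol of L1 meets every symbol of L2 exactly once, so all 49 pairs are distinct (49 of 49).
Conclusion: YES.

YES


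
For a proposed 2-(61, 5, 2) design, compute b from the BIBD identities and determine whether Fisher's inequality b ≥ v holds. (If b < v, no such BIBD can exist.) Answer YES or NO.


r = λ(v − 1)/(k − 1) = 2·60/4 = 30.
b = vr/k = 61·30/5 = 366.
Fisher's inequality: b ≥ v ⇔ 366 ≥ 61? YES.

YES


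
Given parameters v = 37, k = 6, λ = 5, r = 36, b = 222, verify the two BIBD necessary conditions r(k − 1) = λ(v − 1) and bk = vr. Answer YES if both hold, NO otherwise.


Condition (i): r(k − 1) = 36·5 = 180; λ(v − 1) = 5·36 = 180. Match? YES.
Condition (ii): bk = 222·6 = 1332; vr = 37·36 = 1332. Match? YES.
Both conditions hold? YES.

YES


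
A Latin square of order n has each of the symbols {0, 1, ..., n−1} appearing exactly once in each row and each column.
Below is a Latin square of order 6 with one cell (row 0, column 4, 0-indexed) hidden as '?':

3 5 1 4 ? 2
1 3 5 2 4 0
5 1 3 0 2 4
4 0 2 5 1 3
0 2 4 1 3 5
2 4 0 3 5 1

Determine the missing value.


Row 0 contains symbols [1, 2, 3, 4, 5] — missing [0].
Column 4 contains symbols [1, 2, 3, 4, 5] — missing [0].
The missing symbol must appear in both missing sets; intersection = [0].
Therefore the hidden value is 0.

Missing value = 0.


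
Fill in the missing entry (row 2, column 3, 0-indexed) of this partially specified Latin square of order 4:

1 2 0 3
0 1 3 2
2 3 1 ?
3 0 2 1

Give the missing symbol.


Row 2 contains symbols [1, 2, 3] — missing [0].
Column 3 contains symbols [1, 2, 3] — missing [0].
The missing symbol must appear in both missing sets; intersection = [0].
Therefore the hidden value is 0.

Missing value = 0.


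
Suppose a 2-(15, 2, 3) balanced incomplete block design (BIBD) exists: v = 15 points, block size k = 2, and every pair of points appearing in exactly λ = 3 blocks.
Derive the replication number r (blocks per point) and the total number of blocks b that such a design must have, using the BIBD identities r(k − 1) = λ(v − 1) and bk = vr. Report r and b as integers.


Any 2-(v, k, λ) BIBD satisfies two necessary conditions:
  (i)  Each point sits in r blocks, and counting incidences through any fixed point gives r(k − 1) = λ(v − 1), so r = λ(v − 1)/(k − 1).
  (ii) Total incidences bk = vr, so b = vr/k.
Step 1: r = λ(v − 1)/(k − 1) = 3·(15 − 1)/(2 − 1) = 3·14/1 = 42/1 = 42.
Step 2: b = vr/k = 15·42/2 = 630/2 = 315.
Check integrality: r = 42 ∈ Z ✓, b = 315 ∈ Z ✓.
(These identities are necessary conditions: they determine r and b for any design with these parameters, but do not by themselves prove that one exists.)

r = 42, b = 315.


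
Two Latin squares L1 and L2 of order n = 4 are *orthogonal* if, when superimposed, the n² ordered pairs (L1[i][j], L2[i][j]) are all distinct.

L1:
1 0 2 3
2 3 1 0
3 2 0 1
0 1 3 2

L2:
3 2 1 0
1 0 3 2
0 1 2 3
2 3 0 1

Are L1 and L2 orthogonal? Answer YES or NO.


Form the n² = 16 superimposed pairs (L1[i][j], L2[i][j]), row by row (rows and columns indexed from 0):
row 0: (1,3) (0,2) (2,1) (3,0)
row 1: (2,1) (3,0) (1,3) (0,2)
row 2: (3,0) (2,1) (0,2) (1,3)
row 3: (0,2) (1,3) (3,0) (2,1)
Orthogonality requires all 16 pairs distinct.
But the pair (2,1) repeats: cell (0,2) has L1 = 2, L2 = 1, and cell (1,0) has L1 = 2, L2 = 1.
A repeated pair means some other pair never occurs (only 4 distinct pairs out of 16), so the squares are not orthogonal.
Conclusion: NO.

NO


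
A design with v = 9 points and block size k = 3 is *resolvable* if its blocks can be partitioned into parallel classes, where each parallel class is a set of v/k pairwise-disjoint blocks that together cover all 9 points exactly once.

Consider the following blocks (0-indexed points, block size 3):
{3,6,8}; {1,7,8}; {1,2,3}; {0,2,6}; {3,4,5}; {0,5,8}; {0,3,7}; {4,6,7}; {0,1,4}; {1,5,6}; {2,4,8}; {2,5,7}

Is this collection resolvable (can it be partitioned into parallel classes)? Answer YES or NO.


v = 9, block size k = 3, number of blocks = 12.
For resolvability, blocks must partition into parallel classes of size v/k = 3.
Total blocks must therefore be a multiple of 3: 12 = 3·4 + 0 ⇒ divisible ✓.
Greedy packing gives 4 candidate class(es). Each should be a full parallel class (size 3, covers all 9 points).
  Class 1 (3 blocks): {3,6,8}; {0,1,4}; {2,5,7}. Points covered: [0, 1, 2, 3, 4, 5, 6, 7, 8].
  Class 2 (3 blocks): {1,7,8}; {0,2,6}; {3,4,5}. Points covered: [0, 1, 2, 3, 4, 5, 6, 7, 8].
  Class 3 (3 blocks): {1,2,3}; {0,5,8}; {4,6,7}. Points covered: [0, 1, 2, 3, 4, 5, 6, 7, 8].
  Class 4 (3 blocks): {0,3,7}; {1,5,6}; {2,4,8}. Points covered: [0, 1, 2, 3, 4, 5, 6, 7, 8].
All classes full (size 3)? YES. All classes cover every point? YES.
Resolvable? YES.

YES


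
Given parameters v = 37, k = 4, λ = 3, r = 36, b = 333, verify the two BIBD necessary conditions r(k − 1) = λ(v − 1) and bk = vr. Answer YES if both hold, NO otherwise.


Condition (i): r(k − 1) = 36·3 = 108; λ(v − 1) = 3·36 = 108. Match? YES.
Condition (ii): bk = 333·4 = 1332; vr = 37·36 = 1332. Match? YES.
Both conditions hold? YES.

YES


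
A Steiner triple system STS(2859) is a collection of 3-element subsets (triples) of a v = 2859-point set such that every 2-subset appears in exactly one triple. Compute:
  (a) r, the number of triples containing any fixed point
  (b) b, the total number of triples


An STS(v) is a 2-(v, 3, 1) BIBD: block size k = 3, λ = 1.
Replication: r(k − 1) = λ(v − 1) ⇒ r·2 = 2859 − 1 = 2858 ⇒ r = 1429.
Block count: bk = vr ⇒ b·3 = 2859·1429 = 4085511 ⇒ b = 1361837.

r = 1429, b = 1361837.


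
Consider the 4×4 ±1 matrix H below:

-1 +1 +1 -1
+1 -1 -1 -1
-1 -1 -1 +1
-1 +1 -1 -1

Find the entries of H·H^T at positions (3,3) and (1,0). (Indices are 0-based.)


Row 0 of H: [-1, 1, 1, -1].
Row 1 of H: [1, -1, -1, -1].
Row 3 of H: [-1, 1, -1, -1].
(H·H^T)[3][3] = Σ_j H[3][j]·H[3][j] = (-1)² + (1)² + (-1)² + (-1)² = 1 + 1 + 1 + 1 = 4.
(H·H^T)[1][0] = Σ_j H[1][j]·H[0][j] = (1)·(-1) + (-1)·(1) + (-1)·(1) + (-1)·(-1) = -1 + -1 + -1 + 1 = -2.
Rows 1 and 0 are not orthogonal (dot product = -2 ≠ 0), so H is not a Hadamard matrix.

(3,3) entry = 4; (1,0) entry = -2.


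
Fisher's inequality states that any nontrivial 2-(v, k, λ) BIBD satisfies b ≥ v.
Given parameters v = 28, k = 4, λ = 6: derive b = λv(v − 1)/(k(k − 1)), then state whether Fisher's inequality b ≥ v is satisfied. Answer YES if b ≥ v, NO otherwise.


b = λv(v − 1)/(k(k − 1)) = 6·28·27/(4·3) = 4536/12 = 378.
Compare with v = 28: b ≥ v, so Fisher's inequality holds.

YES


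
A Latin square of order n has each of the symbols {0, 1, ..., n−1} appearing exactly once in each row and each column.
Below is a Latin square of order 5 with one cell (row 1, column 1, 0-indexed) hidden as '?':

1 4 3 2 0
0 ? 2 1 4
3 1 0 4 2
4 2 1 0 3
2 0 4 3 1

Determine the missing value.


Row 1 contains symbols [0, 1, 2, 4] — missing [3].
Column 1 contains symbols [0, 1, 2, 4] — missing [3].
The missing symbol must appear in both missing sets; intersection = [3].
Therefore the hidden value is 3.

Missing value = 3.


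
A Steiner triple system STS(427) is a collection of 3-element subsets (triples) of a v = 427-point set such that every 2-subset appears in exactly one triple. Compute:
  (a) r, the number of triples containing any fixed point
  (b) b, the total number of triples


An STS(v) is a 2-(v, 3, 1) BIBD: block size k = 3, λ = 1.
Replication: r(k − 1) = λ(v − 1) ⇒ r·2 = 427 − 1 = 426 ⇒ r = 213.
Block count: bk = vr ⇒ b·3 = 427·213 = 90951 ⇒ b = 30317.

r = 213, b = 30317.


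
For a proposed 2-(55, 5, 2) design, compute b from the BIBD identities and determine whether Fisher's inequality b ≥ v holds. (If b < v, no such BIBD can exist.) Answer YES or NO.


r = λ(v − 1)/(k − 1) = 2·54/4 = 27.
b = vr/k = 55·27/5 = 297.
Fisher's inequality: b ≥ v ⇔ 297 ≥ 55? YES.

YES


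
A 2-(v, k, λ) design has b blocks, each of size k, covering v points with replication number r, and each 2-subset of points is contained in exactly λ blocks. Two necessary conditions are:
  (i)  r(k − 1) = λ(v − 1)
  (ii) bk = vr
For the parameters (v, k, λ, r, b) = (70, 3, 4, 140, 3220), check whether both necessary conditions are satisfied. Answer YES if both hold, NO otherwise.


Condition (i): r(k − 1) = 140·2 = 280; λ(v − 1) = 4·69 = 276. Match? NO.
Condition (ii): bk = 3220·3 = 9660; vr = 70·140 = 9800. Match? NO.
Both conditions hold? NO.

NO


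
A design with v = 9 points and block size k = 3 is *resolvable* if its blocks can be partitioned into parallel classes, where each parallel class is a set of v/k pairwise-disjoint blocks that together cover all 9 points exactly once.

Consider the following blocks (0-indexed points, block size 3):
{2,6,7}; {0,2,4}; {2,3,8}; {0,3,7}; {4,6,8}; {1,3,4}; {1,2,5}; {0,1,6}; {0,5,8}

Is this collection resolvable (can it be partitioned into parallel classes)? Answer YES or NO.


v = 9, block size k = 3, number of blocks = 9.
For resolvability, blocks must partition into parallel classes of size v/k = 3.
Total blocks must therefore be a multiple of 3: 9 = 3·3 + 0 ⇒ divisible ✓.
Consider block {0,2,4}. It intersects every other block in the collection, so no parallel class of size 3 can contain it.
Since every block must belong to some parallel class in a resolution, the collection cannot be partitioned into parallel classes.
Resolvable? NO.

NO


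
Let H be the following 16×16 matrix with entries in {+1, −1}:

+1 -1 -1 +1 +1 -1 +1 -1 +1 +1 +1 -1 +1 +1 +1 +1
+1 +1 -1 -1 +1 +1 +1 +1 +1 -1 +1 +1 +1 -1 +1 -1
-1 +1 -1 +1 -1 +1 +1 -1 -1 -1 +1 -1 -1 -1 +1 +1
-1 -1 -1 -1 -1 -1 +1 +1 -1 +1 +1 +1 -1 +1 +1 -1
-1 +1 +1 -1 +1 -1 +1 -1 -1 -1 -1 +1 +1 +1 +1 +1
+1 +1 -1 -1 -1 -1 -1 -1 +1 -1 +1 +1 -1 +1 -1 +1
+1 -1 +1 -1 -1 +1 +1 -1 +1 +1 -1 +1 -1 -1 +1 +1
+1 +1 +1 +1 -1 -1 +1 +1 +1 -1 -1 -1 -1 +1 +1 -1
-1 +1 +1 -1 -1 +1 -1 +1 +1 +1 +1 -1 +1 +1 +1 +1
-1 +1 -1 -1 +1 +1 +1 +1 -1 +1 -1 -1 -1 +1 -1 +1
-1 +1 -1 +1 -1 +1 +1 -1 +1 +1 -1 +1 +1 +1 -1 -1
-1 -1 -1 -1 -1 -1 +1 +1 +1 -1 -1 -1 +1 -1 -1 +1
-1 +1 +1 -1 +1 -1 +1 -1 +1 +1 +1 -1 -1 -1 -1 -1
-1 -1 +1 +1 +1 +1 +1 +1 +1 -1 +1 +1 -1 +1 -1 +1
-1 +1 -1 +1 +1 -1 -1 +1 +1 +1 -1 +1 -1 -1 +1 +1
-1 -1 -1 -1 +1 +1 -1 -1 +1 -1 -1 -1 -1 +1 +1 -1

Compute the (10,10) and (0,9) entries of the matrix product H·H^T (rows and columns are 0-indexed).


Row 0 of H: [1, -1, -1, 1, 1, -1, 1, -1, 1, 1, 1, -1, 1, 1, 1, 1].
Row 9 of H: [-1, 1, -1, -1, 1, 1, 1, 1, -1, 1, -1, -1, -1, 1, -1, 1].
Row 10 of H: [-1, 1, -1, 1, -1, 1, 1, -1, 1, 1, -1, 1, 1, 1, -1, -1].
(H·H^T)[10][10] = Σ_j H[10][j]·H[10][j] = (-1)² + (1)² + (-1)² + (1)² + (-1)² + (1)² + (1)² + (-1)² + (1)² + (1)² + (-1)² + (1)² + (1)² + (1)² + (-1)² + (-1)² = 1 + 1 + 1 + 1 + 1 + 1 + 1 + 1 + 1 + 1 + 1 + 1 + 1 + 1 + 1 + 1 = 16.
(H·H^T)[0][9] = Σ_j H[0][j]·H[9][j] = (1)·(-1) + (-1)·(1) + (-1)·(-1) + (1)·(-1) + (1)·(1) + (-1)·(1) + (1)·(1) + (-1)·(1) + (1)·(-1) + (1)·(1) + (1)·(-1) + (-1)·(-1) + (1)·(-1) + (1)·(1) + (1)·(-1) + (1)·(1) = -1 + -1 + 1 + -1 + 1 + -1 + 1 + -1 + -1 + 1 + -1 + 1 + -1 + 1 + -1 + 1 = -2.
Rows 0 and 9 are not orthogonal (dot product = -2 ≠ 0), so H is not a Hadamard matrix.

(10,10) entry = 16; (0,9) entry = -2.


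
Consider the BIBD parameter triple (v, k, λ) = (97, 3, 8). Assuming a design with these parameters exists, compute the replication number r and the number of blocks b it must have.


Any 2-(v, k, λ) BIBD satisfies two necessary conditions:
  (i)  Each point sits in r blocks, and counting incidences through any fixed point gives r(k − 1) = λ(v − 1), so r = λ(v − 1)/(k − 1).
  (ii) Total incidences bk = vr, so b = vr/k.
Step 1: r = λ(v − 1)/(k − 1) = 8·(97 − 1)/(3 − 1) = 8·96/2 = 768/2 = 384.
Step 2: b = vr/k = 97·384/3 = 37248/3 = 12416.
Check integrality: r = 384 ∈ Z ✓, b = 12416 ∈ Z ✓.
(These identities are necessary conditions: they determine r and b for any design with these parameters, but do not by themselves prove that one exists.)

r = 384, b = 12416.


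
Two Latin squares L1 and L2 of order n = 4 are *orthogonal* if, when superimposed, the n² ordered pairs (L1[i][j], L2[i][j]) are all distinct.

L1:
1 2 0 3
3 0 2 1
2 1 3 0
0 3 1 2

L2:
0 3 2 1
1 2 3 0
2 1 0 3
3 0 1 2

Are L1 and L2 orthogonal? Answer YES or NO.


Form the n² = 16 superimposed pairs (L1[i][j], L2[i][j]), row by row (rows and columns indexed from 0):
row 0: (1,0) (2,3) (0,2) (3,1)
row 1: (3,1) (0,2) (2,3) (1,0)
row 2: (2,2) (1,1) (3,0) (0,3)
row 3: (0,3) (3,0) (1,1) (2,2)
Orthogonality requires all 16 pairs distinct.
But the pair (3,1) repeats: cell (0,3) has L1 = 3, L2 = 1, and cell (1,0) has L1 = 3, L2 = 1.
A repeated pair means some other pair never occurs (only 8 distinct pairs out of 16), so the squares are not orthogonal.
Conclusion: NO.

NO


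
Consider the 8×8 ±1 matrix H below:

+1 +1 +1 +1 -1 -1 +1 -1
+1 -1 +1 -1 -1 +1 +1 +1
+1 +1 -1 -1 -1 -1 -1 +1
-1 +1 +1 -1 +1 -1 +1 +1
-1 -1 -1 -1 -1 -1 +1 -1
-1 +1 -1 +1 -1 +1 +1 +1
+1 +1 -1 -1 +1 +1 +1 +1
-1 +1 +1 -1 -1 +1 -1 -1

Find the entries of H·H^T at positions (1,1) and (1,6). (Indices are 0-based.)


Row 1 of H: [1, -1, 1, -1, -1, 1, 1, 1].
Row 6 of H: [1, 1, -1, -1, 1, 1, 1, 1].
(H·H^T)[1][1] = Σ_j H[1][j]·H[1][j] = (1)² + (-1)² + (1)² + (-1)² + (-1)² + (1)² + (1)² + (1)² = 1 + 1 + 1 + 1 + 1 + 1 + 1 + 1 = 8.
(H·H^T)[1][6] = Σ_j H[1][j]·H[6][j] = (1)·(1) + (-1)·(1) + (1)·(-1) + (-1)·(-1) + (-1)·(1) + (1)·(1) + (1)·(1) + (1)·(1) = 1 + -1 + -1 + 1 + -1 + 1 + 1 + 1 = 2.
Rows 1 and 6 are not orthogonal (dot product = 2 ≠ 0), so H is not a Hadamard matrix.

(1,1) entry = 8; (1,6) entry = 2.


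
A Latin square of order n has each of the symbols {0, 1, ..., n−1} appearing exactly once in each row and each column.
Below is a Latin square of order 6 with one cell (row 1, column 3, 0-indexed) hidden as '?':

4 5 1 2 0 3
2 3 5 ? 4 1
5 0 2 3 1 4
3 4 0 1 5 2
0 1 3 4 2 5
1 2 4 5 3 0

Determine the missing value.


Row 1 contains symbols [1, 2, 3, 4, 5] — missing [0].
Column 3 contains symbols [1, 2, 3, 4, 5] — missing [0].
The missing symbol must appear in both missing sets; intersection = [0].
Therefore the hidden value is 0.

Missing value = 0.


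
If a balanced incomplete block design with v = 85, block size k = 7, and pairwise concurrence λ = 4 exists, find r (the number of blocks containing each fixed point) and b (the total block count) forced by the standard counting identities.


Any 2-(v, k, λ) BIBD satisfies two necessary conditions:
  (i)  Each point sits in r blocks, and counting incidences through any fixed point gives r(k − 1) = λ(v − 1), so r = λ(v − 1)/(k − 1).
  (ii) Total incidences bk = vr, so b = vr/k.
Step 1: r = λ(v − 1)/(k − 1) = 4·(85 − 1)/(7 − 1) = 4·84/6 = 336/6 = 56.
Step 2: b = vr/k = 85·56/7 = 4760/7 = 680.
Check integrality: r = 56 ∈ Z ✓, b = 680 ∈ Z ✓.
(These identities are necessary conditions: they determine r and b for any design with these parameters, but do not by themselves prove that one exists.)

r = 56, b = 680.


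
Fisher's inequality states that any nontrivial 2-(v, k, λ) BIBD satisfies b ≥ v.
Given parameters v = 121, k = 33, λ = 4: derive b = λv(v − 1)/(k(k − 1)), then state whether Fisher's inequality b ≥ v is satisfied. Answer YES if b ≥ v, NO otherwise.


b = λv(v − 1)/(k(k − 1)) = 4·121·120/(33·32) = 58080/1056 = 55.
Compare with v = 121: b < v, so Fisher's inequality fails.

NO


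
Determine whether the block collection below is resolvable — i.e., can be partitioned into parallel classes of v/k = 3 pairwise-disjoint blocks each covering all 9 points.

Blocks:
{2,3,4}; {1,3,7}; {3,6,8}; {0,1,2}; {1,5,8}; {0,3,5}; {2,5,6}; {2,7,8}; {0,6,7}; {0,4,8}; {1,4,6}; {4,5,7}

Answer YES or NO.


v = 9, block size k = 3, number of blocks = 12.
For resolvability, blocks must partition into parallel classes of size v/k = 3.
Total blocks must therefore be a multiple of 3: 12 = 3·4 + 0 ⇒ divisible ✓.
Greedy packing gives 4 candidate class(es). Each should be a full parallel class (size 3, covers all 9 points).
  Class 1 (3 blocks): {2,3,4}; {1,5,8}; {0,6,7}. Points covered: [0, 1, 2, 3, 4, 5, 6, 7, 8].
  Class 2 (3 blocks): {1,3,7}; {2,5,6}; {0,4,8}. Points covered: [0, 1, 2, 3, 4, 5, 6, 7, 8].
  Class 3 (3 blocks): {3,6,8}; {0,1,2}; {4,5,7}. Points covered: [0, 1, 2, 3, 4, 5, 6, 7, 8].
  Class 4 (3 blocks): {0,3,5}; {2,7,8}; {1,4,6}. Points covered: [0, 1, 2, 3, 4, 5, 6, 7, 8].
All classes full (size 3)? YES. All classes cover every point? YES.
Resolvable? YES.

YES


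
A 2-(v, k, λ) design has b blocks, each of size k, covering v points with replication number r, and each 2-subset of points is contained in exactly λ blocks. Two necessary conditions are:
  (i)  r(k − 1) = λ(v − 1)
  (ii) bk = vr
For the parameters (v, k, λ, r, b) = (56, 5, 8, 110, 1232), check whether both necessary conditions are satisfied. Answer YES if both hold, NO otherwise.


Condition (i): r(k − 1) = 110·4 = 440; λ(v − 1) = 8·55 = 440. Match? YES.
Condition (ii): bk = 1232·5 = 6160; vr = 56·110 = 6160. Match? YES.
Both conditions hold? YES.

YES


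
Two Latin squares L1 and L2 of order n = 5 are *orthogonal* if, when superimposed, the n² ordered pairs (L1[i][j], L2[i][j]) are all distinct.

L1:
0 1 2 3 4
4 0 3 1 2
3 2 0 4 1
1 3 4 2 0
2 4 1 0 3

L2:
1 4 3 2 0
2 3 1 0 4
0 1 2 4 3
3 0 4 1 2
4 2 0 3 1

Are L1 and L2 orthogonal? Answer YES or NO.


Form the n² = 25 superimposed pairs (L1[i][j], L2[i][j]), row by row (rows and columns indexed from 0):
row 0: (0,1) (1,4) (2,3) (3,2) (4,0)
row 1: (4,2) (0,3) (3,1) (1,0) (2,4)
row 2: (3,0) (2,1) (0,2) (4,4) (1,3)
row 3: (1,3) (3,0) (4,4) (2,1) (0,2)
row 4: (2,4) (4,2) (1,0) (0,3) (3,1)
Orthogonality requires all 25 pairs distinct.
But the pair (1,3) repeats: cell (2,4) has L1 = 1, L2 = 3, and cell (3,0) has L1 = 1, L2 = 3.
A repeated pair means some other pair never occurs (only 15 distinct pairs out of 25), so the squares are not orthogonal.
Conclusion: NO.

NO


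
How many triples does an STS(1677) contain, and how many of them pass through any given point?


An STS(v) is a 2-(v, 3, 1) BIBD: block size k = 3, λ = 1.
Replication: r(k − 1) = λ(v − 1) ⇒ r·2 = 1677 − 1 = 1676 ⇒ r = 838.
Block count: b = v(v − 1)/6 = 1677·1676/6 = 2810652/6 = 468442.
(Check via bk = vr: 468442·3 = 1405326 = 1677·838 = 1405326 ✓.)

r = 838, b = 468442.


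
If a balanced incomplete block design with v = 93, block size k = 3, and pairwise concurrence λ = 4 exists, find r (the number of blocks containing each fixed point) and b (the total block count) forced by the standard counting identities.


Any 2-(v, k, λ) BIBD satisfies two necessary conditions:
  (i)  Each point sits in r blocks, and counting incidences through any fixed point gives r(k − 1) = λ(v − 1), so r = λ(v − 1)/(k − 1).
  (ii) Total incidences bk = vr, so b = vr/k.
Step 1: r = λ(v − 1)/(k − 1) = 4·(93 − 1)/(3 − 1) = 4·92/2 = 368/2 = 184.
Step 2: b = vr/k = 93·184/3 = 17112/3 = 5704.
Check integrality: r = 184 ∈ Z ✓, b = 5704 ∈ Z ✓.
(These identities are necessary conditions: they determine r and b for any design with these parameters, but do not by themselves prove that one exists.)

r = 184, b = 5704.


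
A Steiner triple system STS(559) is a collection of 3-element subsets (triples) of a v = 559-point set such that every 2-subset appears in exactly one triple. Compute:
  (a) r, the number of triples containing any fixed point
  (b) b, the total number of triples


An STS(v) is a 2-(v, 3, 1) BIBD: block size k = 3, λ = 1.
Replication: r(k − 1) = λ(v − 1) ⇒ r·2 = 559 − 1 = 558 ⇒ r = 279.
Block count: b = v(v − 1)/6 = 559·558/6 = 311922/6 = 51987.

r = 279, b = 51987.


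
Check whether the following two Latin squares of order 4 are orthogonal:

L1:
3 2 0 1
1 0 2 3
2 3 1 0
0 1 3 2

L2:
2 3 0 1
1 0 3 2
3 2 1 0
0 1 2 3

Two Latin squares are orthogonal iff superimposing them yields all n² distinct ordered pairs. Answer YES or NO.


Form the n² = 16 superimposed pairs (L1[i][j], L2[i][j]), row by row (rows and columns indexed from 0):
row 0: (3,2) (2,3) (0,0) (1,1)
row 1: (1,1) (0,0) (2,3) (3,2)
row 2: (2,3) (3,2) (1,1) (0,0)
row 3: (0,0) (1,1) (3,2) (2,3)
Orthogonality requires all 16 pairs distinct.
But the pair (1,1) repeats: cell (0,3) has L1 = 1, L2 = 1, and cell (1,0) has L1 = 1, L2 = 1.
A repeated pair means some other pair never occurs (only 4 distinct pairs out of 16), so the squares are not orthogonal.
Conclusion: NO.

NO


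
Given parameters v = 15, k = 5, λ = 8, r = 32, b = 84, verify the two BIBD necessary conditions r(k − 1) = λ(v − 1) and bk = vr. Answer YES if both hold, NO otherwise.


Condition (i): r(k − 1) = 32·4 = 128; λ(v − 1) = 8·14 = 112. Match? NO.
Condition (ii): bk = 84·5 = 420; vr = 15·32 = 480. Match? NO.
Both conditions hold? NO.

NO


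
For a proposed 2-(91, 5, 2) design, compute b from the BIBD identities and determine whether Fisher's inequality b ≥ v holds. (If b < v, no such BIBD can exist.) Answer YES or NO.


r = λ(v − 1)/(k − 1) = 2·90/4 = 45.
b = vr/k = 91·45/5 = 819.
Fisher's inequality: b ≥ v ⇔ 819 ≥ 91? YES.

YES


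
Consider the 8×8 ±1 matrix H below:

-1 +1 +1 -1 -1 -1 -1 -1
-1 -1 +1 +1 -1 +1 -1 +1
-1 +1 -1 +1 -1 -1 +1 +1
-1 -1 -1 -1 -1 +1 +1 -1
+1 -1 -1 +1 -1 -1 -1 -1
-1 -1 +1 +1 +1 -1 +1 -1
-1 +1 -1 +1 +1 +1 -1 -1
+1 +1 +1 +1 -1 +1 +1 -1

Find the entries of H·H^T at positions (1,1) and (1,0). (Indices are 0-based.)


Row 0 of H: [-1, 1, 1, -1, -1, -1, -1, -1].
Row 1 of H: [-1, -1, 1, 1, -1, 1, -1, 1].
(H·H^T)[1][1] = Σ_j H[1][j]·H[1][j] = (-1)² + (-1)² + (1)² + (1)² + (-1)² + (1)² + (-1)² + (1)² = 1 + 1 + 1 + 1 + 1 + 1 + 1 + 1 = 8.
(H·H^T)[1][0] = Σ_j H[1][j]·H[0][j] = (-1)·(-1) + (-1)·(1) + (1)·(1) + (1)·(-1) + (-1)·(-1) + (1)·(-1) + (-1)·(-1) + (1)·(-1) = 1 + -1 + 1 + -1 + 1 + -1 + 1 + -1 = 0.
So rows 1 and 0 are orthogonal; the diagonal entry equals n = 8.

(1,1) entry = 8; (1,0) entry = 0.


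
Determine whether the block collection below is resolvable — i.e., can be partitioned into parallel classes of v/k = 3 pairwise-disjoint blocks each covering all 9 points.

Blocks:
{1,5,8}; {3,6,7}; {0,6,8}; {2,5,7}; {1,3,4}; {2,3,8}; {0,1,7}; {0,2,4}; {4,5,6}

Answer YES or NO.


v = 9, block size k = 3, number of blocks = 9.
For resolvability, blocks must partition into parallel classes of size v/k = 3.
Total blocks must therefore be a multiple of 3: 9 = 3·3 + 0 ⇒ divisible ✓.
Greedy packing gives 3 candidate class(es). Each should be a full parallel class (size 3, covers all 9 points).
  Class 1 (3 blocks): {1,5,8}; {3,6,7}; {0,2,4}. Points covered: [0, 1, 2, 3, 4, 5, 6, 7, 8].
  Class 2 (3 blocks): {0,6,8}; {2,5,7}; {1,3,4}. Points covered: [0, 1, 2, 3, 4, 5, 6, 7, 8].
  Class 3 (3 blocks): {2,3,8}; {0,1,7}; {4,5,6}. Points covered: [0, 1, 2, 3, 4, 5, 6, 7, 8].
All classes full (size 3)? YES. All classes cover every point? YES.
Resolvable? YES.

YES


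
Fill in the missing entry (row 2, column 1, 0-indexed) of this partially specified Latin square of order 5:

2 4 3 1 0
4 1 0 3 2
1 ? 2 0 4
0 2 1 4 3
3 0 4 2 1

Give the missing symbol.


Row 2 contains symbols [0, 1, 2, 4] — missing [3].
Column 1 contains symbols [0, 1, 2, 4] — missing [3].
The missing symbol must appear in both missing sets; intersection = [3].
Therefore the hidden value is 3.

Missing value = 3.


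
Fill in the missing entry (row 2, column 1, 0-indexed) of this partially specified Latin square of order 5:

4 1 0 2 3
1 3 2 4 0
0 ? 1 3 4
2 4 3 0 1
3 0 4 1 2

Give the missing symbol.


Row 2 contains symbols [0, 1, 3, 4] — missing [2].
Column 1 contains symbols [0, 1, 3, 4] — missing [2].
The missing symbol must appear in both missing sets; intersection = [2].
Therefore the hidden value is 2.

Missing value = 2.


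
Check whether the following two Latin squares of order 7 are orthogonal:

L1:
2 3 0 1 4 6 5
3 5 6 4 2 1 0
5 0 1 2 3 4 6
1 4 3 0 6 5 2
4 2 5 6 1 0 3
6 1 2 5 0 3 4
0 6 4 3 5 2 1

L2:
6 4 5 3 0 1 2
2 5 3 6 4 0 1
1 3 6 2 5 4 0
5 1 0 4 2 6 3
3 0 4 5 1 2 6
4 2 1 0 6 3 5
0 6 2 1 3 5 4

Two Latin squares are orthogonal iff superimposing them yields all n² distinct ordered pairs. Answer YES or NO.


Form the n² = 49 superimposed pairs (L1[i][j], L2[i][j]), row by row (rows and columns indexed from 0):
row 0: (2,6) (3,4) (0,5) (1,3) (4,0) (6,1) (5,2)
row 1: (3,2) (5,5) (6,3) (4,6) (2,4) (1,0) (0,1)
row 2: (5,1) (0,3) (1,6) (2,2) (3,5) (4,4) (6,0)
row 3: (1,5) (4,1) (3,0) (0,4) (6,2) (5,6) (2,3)
row 4: (4,3) (2,0) (5,4) (6,5) (1,1) (0,2) (3,6)
row 5: (6,4) (1,2) (2,1) (5,0) (0,6) (3,3) (4,5)
row 6: (0,0) (6,6) (4,2) (3,1) (5,3) (2,5) (1,4)
Orthogonality requires all 49 pairs distinct.
Check by first coordinate: for each symbol s of L1, list the L2 entries in the n cells where L1 = s; they must all differ.
  L1 = 0: L2 entries (in reading order) 5, 1, 3, 4, 2, 6, 0 — all 7 distinct ✓
  L1 = 1: L2 entries (in reading order) 3, 0, 6, 5, 1, 2, 4 — all 7 distinct ✓
  L1 = 2: L2 entries (in reading order) 6, 4, 2, 3, 0, 1, 5 — all 7 distinct ✓
  L1 = 3: L2 entries (in reading order) 4, 2, 5, 0, 6, 3, 1 — all 7 distinct ✓
  L1 = 4: L2 entries (in reading order) 0, 6, 4, 1, 3, 5, 2 — all 7 distinct ✓
  L1 = 5: L2 entries (in reading order) 2, 5, 1, 6, 4, 0, 3 — all 7 distinct ✓
  L1 = 6: L2 entries (in reading order) 1, 3, 0, 2, 5, 4, 6 — all 7 distinct ✓
Every symbol of L1 meets every symbol of L2 exactly once, so all 49 pairs are distinct (49 of 49).
Conclusion: YES.

YES


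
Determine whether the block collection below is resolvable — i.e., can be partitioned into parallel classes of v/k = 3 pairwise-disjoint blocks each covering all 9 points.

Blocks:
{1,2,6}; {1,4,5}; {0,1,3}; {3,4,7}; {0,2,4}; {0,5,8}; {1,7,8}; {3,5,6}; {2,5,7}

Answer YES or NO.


v = 9, block size k = 3, number of blocks = 9.
For resolvability, blocks must partition into parallel classes of size v/k = 3.
Total blocks must therefore be a multiple of 3: 9 = 3·3 + 0 ⇒ divisible ✓.
Consider block {1,4,5}. It intersects every other block in the collection, so no parallel class of size 3 can contain it.
Since every block must belong to some parallel class in a resolution, the collection cannot be partitioned into parallel classes.
Resolvable? NO.

NO


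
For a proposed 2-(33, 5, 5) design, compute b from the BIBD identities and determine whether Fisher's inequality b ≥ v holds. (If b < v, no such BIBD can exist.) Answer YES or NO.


b = λv(v − 1)/(k(k − 1)) = 5·33·32/(5·4) = 5280/20 = 264.
Compare with v = 33: b ≥ v, so Fisher's inequality holds.

YES


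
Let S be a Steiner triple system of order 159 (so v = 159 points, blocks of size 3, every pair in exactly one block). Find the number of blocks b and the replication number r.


An STS(v) is a 2-(v, 3, 1) BIBD: block size k = 3, λ = 1.
Replication: r(k − 1) = λ(v − 1) ⇒ r·2 = 159 − 1 = 158 ⇒ r = 79.
Block count: b = v(v − 1)/6 = 159·158/6 = 25122/6 = 4187.
(Check via bk = vr: 4187·3 = 12561 = 159·79 = 12561 ✓.)

r = 79, b = 4187.


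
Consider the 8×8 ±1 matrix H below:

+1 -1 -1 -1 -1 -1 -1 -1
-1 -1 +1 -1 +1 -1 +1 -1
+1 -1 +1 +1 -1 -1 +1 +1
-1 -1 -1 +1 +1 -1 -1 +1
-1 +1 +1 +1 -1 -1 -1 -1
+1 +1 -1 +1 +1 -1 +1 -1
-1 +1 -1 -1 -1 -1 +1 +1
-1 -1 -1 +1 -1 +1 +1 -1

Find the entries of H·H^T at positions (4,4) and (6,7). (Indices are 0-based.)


Row 4 of H: [-1, 1, 1, 1, -1, -1, -1, -1].
Row 6 of H: [-1, 1, -1, -1, -1, -1, 1, 1].
Row 7 of H: [-1, -1, -1, 1, -1, 1, 1, -1].
(H·H^T)[4][4] = Σ_j H[4][j]·H[4][j] = (-1)² + (1)² + (1)² + (1)² + (-1)² + (-1)² + (-1)² + (-1)² = 1 + 1 + 1 + 1 + 1 + 1 + 1 + 1 = 8.
(H·H^T)[6][7] = Σ_j H[6][j]·H[7][j] = (-1)·(-1) + (1)·(-1) + (-1)·(-1) + (-1)·(1) + (-1)·(-1) + (-1)·(1) + (1)·(1) + (1)·(-1) = 1 + -1 + 1 + -1 + 1 + -1 + 1 + -1 = 0.
So rows 6 and 7 are orthogonal; the diagonal entry equals n = 8.

(4,4) entry = 8; (6,7) entry = 0.


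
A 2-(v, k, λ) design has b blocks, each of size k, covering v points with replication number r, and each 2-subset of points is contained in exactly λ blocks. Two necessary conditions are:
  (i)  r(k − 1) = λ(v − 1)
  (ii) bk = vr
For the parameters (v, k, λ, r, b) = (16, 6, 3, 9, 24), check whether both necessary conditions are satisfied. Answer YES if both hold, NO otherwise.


Condition (i): r(k − 1) = 9·5 = 45; λ(v − 1) = 3·15 = 45. Match? YES.
Condition (ii): bk = 24·6 = 144; vr = 16·9 = 144. Match? YES.
Both conditions hold? YES.

YES


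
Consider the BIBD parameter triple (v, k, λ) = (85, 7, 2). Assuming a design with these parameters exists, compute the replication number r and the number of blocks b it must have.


Any 2-(v, k, λ) BIBD satisfies two necessary conditions:
  (i)  Each point sits in r blocks, and counting incidences through any fixed point gives r(k − 1) = λ(v − 1), so r = λ(v − 1)/(k − 1).
  (ii) Total incidences bk = vr, so b = vr/k.
Step 1: r = λ(v − 1)/(k − 1) = 2·(85 − 1)/(7 − 1) = 2·84/6 = 168/6 = 28.
Step 2: b = vr/k = 85·28/7 = 2380/7 = 340.
Check integrality: r = 28 ∈ Z ✓, b = 340 ∈ Z ✓.
(These identities are necessary conditions: they determine r and b for any design with these parameters, but do not by themselves prove that one exists.)

r = 28, b = 340.
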